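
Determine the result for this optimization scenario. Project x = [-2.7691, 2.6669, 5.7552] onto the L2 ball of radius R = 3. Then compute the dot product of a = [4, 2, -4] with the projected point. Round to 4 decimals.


Step 1: Compute ||x|| (intermediates to 6 decimals).
||x|| = sqrt((-2.7691)^2 + 2.6669^2 + 5.7552^2) = 6.92117
Step 2: Project.
Since ||x|| > R, scale = R/||x|| = 3/6.92117 = 0.433453, proj(x) = scale * x
proj(x) = [-1.200275, 1.155976, 2.494609]
Step 3: Dot product.
a^T * proj(x) = 4*(-1.200275) + 2*1.155976 - 4*2.494609 = -12.4676


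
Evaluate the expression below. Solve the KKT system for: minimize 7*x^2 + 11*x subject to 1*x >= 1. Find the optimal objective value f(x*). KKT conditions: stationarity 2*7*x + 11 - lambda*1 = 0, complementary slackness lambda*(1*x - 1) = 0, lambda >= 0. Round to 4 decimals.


Step 1: Try lambda = 0 (constraint inactive).
x_unc = -11/(2*7) = -0.7857
Check: 1*-0.7857 = -0.7857 < 1 -- violated!
Step 2: Constraint must be active: 1*x = 1
x* = 1/1 = 1.0
lambda = (2*7*1.0 + 11)/1 = 25.0
Step 3: Compute optimal value.
f(x*) = 7*1.0^2 + 11*1.0 = 18.0


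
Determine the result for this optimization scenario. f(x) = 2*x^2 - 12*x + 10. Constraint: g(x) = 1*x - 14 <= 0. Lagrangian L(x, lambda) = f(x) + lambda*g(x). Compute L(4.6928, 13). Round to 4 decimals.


Step 1: Evaluate f(x).
f(4.6928) = 2*4.6928^2 - 12*4.6928 + 10 = -2.2689
Step 2: Evaluate g(x).
g(4.6928) = 1*4.6928 - 14 = -9.3072
Step 3: Compute Lagrangian.
L = -2.2689 + 13*-9.3072 = -123.2625


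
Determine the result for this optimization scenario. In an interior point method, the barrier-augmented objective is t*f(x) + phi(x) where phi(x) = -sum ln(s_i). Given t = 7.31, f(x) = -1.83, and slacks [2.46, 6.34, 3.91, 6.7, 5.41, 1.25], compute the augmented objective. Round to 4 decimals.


Step 1: Compute log-barrier.
ln values: [0.9002, 1.8469, 1.3635, 1.9021, 1.6882, 0.2231]
phi = -(0.9002 + 1.8469 + 1.3635 + 1.9021 + 1.6882 + 0.2231) = -7.9241
Step 2: Compute augmented objective.
t*f(x) = 7.31*-1.83 = -13.3773
Total = -13.3773 - 7.9241 = -21.3014


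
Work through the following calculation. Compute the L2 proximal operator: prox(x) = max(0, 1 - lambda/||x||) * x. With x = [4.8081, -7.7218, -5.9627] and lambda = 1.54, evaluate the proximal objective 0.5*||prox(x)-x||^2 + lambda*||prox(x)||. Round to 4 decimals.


Step 1: Compute ||x||.
||x|| = 10.8765
Step 2: Compute scaling factor.
scale = max(0, 1 - 1.54/10.8765) = 0.8584
Step 3: prox(x) = [4.1273, -6.6285, -5.1184]
||prox(x)|| = 9.3365
Step 4: Proximal objective.
0.5*||prox-x||^2 = 1.1858
lambda*||prox|| = 14.3782
Total = 15.564


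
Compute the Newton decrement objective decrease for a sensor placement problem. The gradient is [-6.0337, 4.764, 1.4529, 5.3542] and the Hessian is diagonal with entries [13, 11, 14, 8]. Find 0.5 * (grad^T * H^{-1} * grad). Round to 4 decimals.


Step 1: H is diagonal, so H^(-1) * g = [-0.4641, 0.4331, 0.1038, 0.6693].
Step 2: g^T H^(-1) g = sum_i g_i^2 / H_ii
  = (-6.0337)^2/13 + (4.764)^2/11 + (1.4529)^2/14 + (5.3542)^2/8
  = 2.8004 + 2.0632 + 0.1508 + 3.5834 = 8.5979
Step 3: Objective decrease = 0.5 * g^T H^(-1) g = 4.2989


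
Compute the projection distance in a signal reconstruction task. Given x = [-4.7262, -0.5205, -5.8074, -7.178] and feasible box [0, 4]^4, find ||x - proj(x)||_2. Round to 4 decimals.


Project each component onto [0, 4].
clip(-4.7262) = 0.0, clip(-0.5205) = 0.0, clip(-5.8074) = 0.0, clip(-7.178) = 0.0
Projection = [0.0, 0.0, 0.0, 0.0]
Squared diffs: [22.337, 0.2709, 33.7259, 51.5237]
Distance = sqrt(107.8575) = 10.3854


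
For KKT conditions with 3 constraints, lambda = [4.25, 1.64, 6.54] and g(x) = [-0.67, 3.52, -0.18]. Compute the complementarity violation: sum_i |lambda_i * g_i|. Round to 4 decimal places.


KKT complementary slackness check:
lambda_1 * g_1 = 4.25 * -0.67 = -2.8475
lambda_2 * g_2 = 1.64 * 3.52 = 5.7728
lambda_3 * g_3 = 6.54 * -0.18 = -1.1772
Total violation = 2.8475 + 5.7728 + 1.1772 = 9.7975


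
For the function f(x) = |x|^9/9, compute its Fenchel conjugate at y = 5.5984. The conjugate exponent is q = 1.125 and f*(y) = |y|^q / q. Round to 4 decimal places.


The conjugate exponent q satisfies 1/p + 1/q = 1.
p = 9, so q = 9/(9 - 1) = 1.125
|y|^q = 5.5984^1.125 = 6.9434
f*(5.5984) = 6.9434 / 1.125 = 6.1719


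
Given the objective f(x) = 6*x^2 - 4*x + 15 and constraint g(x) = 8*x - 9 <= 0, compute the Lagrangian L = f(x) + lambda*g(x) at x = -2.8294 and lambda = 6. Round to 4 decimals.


Step 1: Evaluate f(x).
f(-2.8294) = 6*(-2.8294)^2 - 4*(-2.8294) + 15 = 74.3506
Step 2: Evaluate g(x).
g(-2.8294) = 8*-2.8294 - 9 = -31.6352
Step 3: Compute Lagrangian.
L = 74.3506 + 6*-31.6352 = -115.4606


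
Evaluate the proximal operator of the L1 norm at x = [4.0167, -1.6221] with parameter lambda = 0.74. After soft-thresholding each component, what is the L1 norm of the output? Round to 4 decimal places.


Soft-thresholding with lambda = 0.74:
prox(4.0167) = sign(4.0167)*max(|4.0167| - 0.74, 0) = 3.2767
prox(-1.6221) = sign(-1.6221)*max(|-1.6221| - 0.74, 0) = -0.8821
prox(x) = [3.2767, -0.8821]
||prox(x)||_1 = 3.2767 + 0.8821 = 4.1588


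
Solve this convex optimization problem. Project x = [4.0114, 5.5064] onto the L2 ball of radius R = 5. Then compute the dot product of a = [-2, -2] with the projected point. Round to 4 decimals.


Step 1: Compute ||x|| (intermediates to 6 decimals).
||x|| = sqrt(4.0114^2 + 5.5064^2) = 6.812619
Step 2: Project.
Since ||x|| > R, scale = R/||x|| = 5/6.812619 = 0.733932, proj(x) = scale * x
proj(x) = [2.944095, 4.041323]
Step 3: Dot product.
a^T * proj(x) = -2*2.944095 - 2*4.041323 = -13.9708


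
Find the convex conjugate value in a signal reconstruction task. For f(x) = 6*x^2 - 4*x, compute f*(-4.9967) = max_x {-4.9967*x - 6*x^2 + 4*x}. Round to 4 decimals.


f*(y) = sup_x {y*x - a*x^2 - b*x} = sup_x {(y-b)*x - a*x^2}
FOC: (y - b) - 2a*x = 0 => x* = (y - b)/(2a)
x* = (-4.9967 + 4)/(2*6) = -0.0831
f*(-4.9967) = (y-b)^2/(4a) = (-4.9967 + 4)^2/(4*6)
= 0.9934/24 = 0.0414


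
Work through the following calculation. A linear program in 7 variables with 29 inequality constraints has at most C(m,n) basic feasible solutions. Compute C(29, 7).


Each vertex corresponds to some choice of n active constraints out of m, so the number of vertices is at most C(m, n) = m! / (n!(m-n)!).
m = 29, n = 7
Numerator: 29 * 28 * 27 * 26 * 25 * 24 * 23
Denominator: 7! = 5040
C(29, 7) = 1560780


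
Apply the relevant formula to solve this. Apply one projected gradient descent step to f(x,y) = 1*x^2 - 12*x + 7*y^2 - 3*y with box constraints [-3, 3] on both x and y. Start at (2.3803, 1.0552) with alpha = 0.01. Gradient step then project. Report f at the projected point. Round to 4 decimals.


Step 1: Compute gradient at (2.3803, 1.0552).
grad_x = 2*1*2.3803 - 12 = -7.2394
grad_y = 2*7*1.0552 - 3 = 11.7728
Step 2: Gradient step.
x_raw = 2.3803 - 0.01*-7.2394 = 2.4527
y_raw = 1.0552 - 0.01*11.7728 = 0.9375
Step 3: Project onto [-3, 3].
x_proj = clip(2.4527) = 2.4527
y_proj = clip(0.9375) = 0.9375
Step 4: Evaluate f.
f(2.4527, 0.9375) = -20.0771


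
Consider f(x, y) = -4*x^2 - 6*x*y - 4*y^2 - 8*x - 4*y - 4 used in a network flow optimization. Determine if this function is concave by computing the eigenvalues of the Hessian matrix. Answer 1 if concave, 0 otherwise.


The Hessian of f(x,y) = -4*x^2 - 6*x*y - 4*y^2 - 8*x - 4*y - 4 is:
H = [[-8, -6], [-6, -8]]
Trace = -8 - 8 = -16
Determinant = -8*-8 - (-6)^2 = 28
Discriminant = (-16)^2 - 4*28 = 144.0
Eigenvalues: lambda_1 = -14.0, lambda_2 = -2.0
The function is concave.

1


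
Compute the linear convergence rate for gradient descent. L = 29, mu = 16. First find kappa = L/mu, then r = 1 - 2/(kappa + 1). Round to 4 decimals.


Step 1: Compute the condition number.
kappa = L/mu = 29/16 = 1.8125
Step 2: Compute the convergence rate.
r = 1 - 2/(kappa + 1) = 1 - 2*mu/(L + mu) = (L - mu)/(L + mu) = 13/45 = 0.2889


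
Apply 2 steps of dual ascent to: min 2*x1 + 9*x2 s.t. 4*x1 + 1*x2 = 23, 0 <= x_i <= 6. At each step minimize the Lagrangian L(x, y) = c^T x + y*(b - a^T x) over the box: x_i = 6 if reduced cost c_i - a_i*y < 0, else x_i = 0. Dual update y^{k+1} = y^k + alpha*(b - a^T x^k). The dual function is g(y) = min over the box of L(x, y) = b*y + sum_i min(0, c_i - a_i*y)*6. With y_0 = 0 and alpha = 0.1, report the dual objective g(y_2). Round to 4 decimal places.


Dual ascent for LP: min 2*x1 + 9*x2, 4*x1 + 1*x2 = 23, 0 <= x_i <= 6
Step 1: y^k = 0.0, reduced costs: (2.0, 9.0)
  x^k = (0.0, 0.0), subgradient = b - a^T x = 23.0
  y^{k+1} = 0.0 + 0.1*23.0 = 2.3
Step 2: y^k = 2.3, reduced costs: (-7.2, 6.7)
  x^k = (6.0, 0.0), subgradient = b - a^T x = -1.0
  y^{k+1} = 2.3 + 0.1*-1.0 = 2.2
Dual objective at y_2 = 2.2: reduced costs (-6.8, 6.8), box minimizer x = (6.0, 0.0)
g(y_2) = b*y + (c1 - a1*y)*x1 + (c2 - a2*y)*x2 = 23*2.2 + (-6.8)*6.0 + 6.8*0.0 = 50.6 - 40.8 + 0.0 = 9.8


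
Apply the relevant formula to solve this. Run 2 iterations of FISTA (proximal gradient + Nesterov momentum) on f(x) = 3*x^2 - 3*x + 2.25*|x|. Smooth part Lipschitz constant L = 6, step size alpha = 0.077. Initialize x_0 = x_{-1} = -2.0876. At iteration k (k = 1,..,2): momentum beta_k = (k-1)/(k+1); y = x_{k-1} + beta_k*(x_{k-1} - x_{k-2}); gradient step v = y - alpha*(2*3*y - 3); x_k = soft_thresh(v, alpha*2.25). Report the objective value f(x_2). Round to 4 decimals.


FISTA on f(x) = 3*x^2 - 3*x + 2.25*|x|
L = 6, alpha = 0.077
Iteration 1: beta = 0.0, y = -2.0876 + 0.0*(-2.0876 + 2.0876) = -2.0876
  grad(y) = -15.5256, v = y - alpha*grad = -0.8921
  prox(v) = soft_thresh(-0.8921, 0.1733) = -0.7189
Iteration 2: beta = 0.3333, y = -0.7189 + 0.3333*(-0.7189 + 2.0876) = -0.2626
  grad(y) = -4.5758, v = y - alpha*grad = 0.0897
  prox(v) = soft_thresh(0.0897, 0.1733) = 0.0
f(x_2) = 3*0.0^2 - 3*0.0 + 2.25*|0.0| = 0.0


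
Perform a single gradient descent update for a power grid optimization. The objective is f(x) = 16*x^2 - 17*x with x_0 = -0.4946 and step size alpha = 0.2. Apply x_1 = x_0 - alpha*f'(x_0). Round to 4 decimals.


We compute the gradient at x_0 and apply the update.
f'(x) = 32*x - 17
f'(-0.4946) = 32*-0.4946 - 17 = -32.8272
x_1 = -0.4946 - 0.2*-32.8272 = 6.0708


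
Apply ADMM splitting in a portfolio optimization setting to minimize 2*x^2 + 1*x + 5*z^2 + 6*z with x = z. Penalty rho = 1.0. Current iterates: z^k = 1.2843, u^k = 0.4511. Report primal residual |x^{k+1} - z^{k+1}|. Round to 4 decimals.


ADMM iteration with rho = 1.0, z^k = 1.2843, u^k = 0.4511
Step 1: x-update.
Minimize 2*x^2 + 1*x + (1.0/2)*(x - 1.2843 + 0.4511)^2
FOC: (2*2 + 1.0)*x = -1 + 1.0*(1.2843 - 0.4511)
x^{k+1} = -0.0334
Step 2: z-update.
Minimize 5*z^2 + 6*z + (1.0/2)*(-0.0334 - z + 0.4511)^2
FOC: (2*5 + 1.0)*z = -6 + 1.0*(-0.0334 + 0.4511)
z^{k+1} = -0.5075
Step 3: u-update.
u^{k+1} = 0.4511 - 0.0334 + 0.5075 = 0.9252
Step 4: Primal residual = |-0.0334 + 0.5075| = 0.4741


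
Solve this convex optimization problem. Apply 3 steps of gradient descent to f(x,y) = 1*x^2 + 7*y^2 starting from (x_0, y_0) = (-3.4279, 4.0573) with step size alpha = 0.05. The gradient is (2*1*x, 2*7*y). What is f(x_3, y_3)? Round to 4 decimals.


Gradient descent on f(x,y) = 1*x^2 + 7*y^2.
Starting point: (-3.4279, 4.0573), alpha = 0.05
Step 1: grad_x = 2*1*-3.4279 = -6.8558, grad_y = 2*7*4.0573 = 56.8022
  x_1 = -3.4279 - 0.05*-6.8558 = -3.0851
  y_1 = 4.0573 - 0.05*56.8022 = 1.2172
Step 2: grad_x = 2*1*-3.0851 = -6.1702, grad_y = 2*7*1.2172 = 17.0407
  x_2 = -3.0851 - 0.05*-6.1702 = -2.7766
  y_2 = 1.2172 - 0.05*17.0407 = 0.3652
Step 3: grad_x = 2*1*-2.7766 = -5.5532, grad_y = 2*7*0.3652 = 5.1122
  x_3 = -2.7766 - 0.05*-5.5532 = -2.4989
  y_3 = 0.3652 - 0.05*5.1122 = 0.1095
f(-2.4989, 0.1095) = 1*(-2.4989)^2 + 7*0.1095^2 = 6.3287


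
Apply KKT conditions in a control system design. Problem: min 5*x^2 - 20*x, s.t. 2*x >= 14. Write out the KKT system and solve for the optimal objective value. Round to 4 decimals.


Step 1: Try lambda = 0 (constraint inactive).
x_unc = 20/(2*5) = 2.0
Check: 2*2.0 = 4.0 < 14 -- violated!
Step 2: Constraint must be active: 2*x = 14
x* = 14/2 = 7.0
lambda = (2*5*7.0 - 20)/2 = 25.0
Step 3: Compute optimal value.
f(x*) = 5*7.0^2 - 20*7.0 = 105.0


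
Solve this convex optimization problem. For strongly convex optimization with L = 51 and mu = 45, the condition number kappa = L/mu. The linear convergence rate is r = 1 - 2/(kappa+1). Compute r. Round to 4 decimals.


Step 1: Compute the condition number.
kappa = L/mu = 51/45 = 1.1333
Step 2: Compute the convergence rate.
r = 1 - 2/(kappa + 1) = 1 - 2*mu/(L + mu) = (L - mu)/(L + mu) = 6/96 = 0.0625


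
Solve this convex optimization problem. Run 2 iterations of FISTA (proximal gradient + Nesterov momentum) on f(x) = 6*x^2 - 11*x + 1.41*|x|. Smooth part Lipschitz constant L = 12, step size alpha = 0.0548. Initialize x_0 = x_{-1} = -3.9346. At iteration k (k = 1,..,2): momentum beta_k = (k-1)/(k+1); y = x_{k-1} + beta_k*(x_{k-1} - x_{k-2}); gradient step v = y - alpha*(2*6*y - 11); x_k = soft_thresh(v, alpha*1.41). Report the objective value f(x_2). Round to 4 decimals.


FISTA on f(x) = 6*x^2 - 11*x + 1.41*|x|
L = 12, alpha = 0.0548
Iteration 1: beta = 0.0, y = -3.9346 + 0.0*(-3.9346 + 3.9346) = -3.9346
  grad(y) = -58.2152, v = y - alpha*grad = -0.7444
  prox(v) = soft_thresh(-0.7444, 0.0773) = -0.6671
Iteration 2: beta = 0.3333, y = -0.6671 + 0.3333*(-0.6671 + 3.9346) = 0.422
  grad(y) = -5.9358, v = y - alpha*grad = 0.7473
  prox(v) = soft_thresh(0.7473, 0.0773) = 0.67
f(x_2) = 6*0.67^2 - 11*0.67 + 1.41*|0.67| = -3.7319


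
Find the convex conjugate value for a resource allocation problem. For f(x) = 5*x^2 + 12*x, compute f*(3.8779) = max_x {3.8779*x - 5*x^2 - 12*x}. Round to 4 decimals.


f*(y) = sup_x {y*x - a*x^2 - b*x} = sup_x {(y-b)*x - a*x^2}
FOC: (y - b) - 2a*x = 0 => x* = (y - b)/(2a)
x* = (3.8779 - 12)/(2*5) = -0.8122
f*(3.8779) = (y-b)^2/(4a) = (3.8779 - 12)^2/(4*5)
= 65.9685/20 = 3.2984


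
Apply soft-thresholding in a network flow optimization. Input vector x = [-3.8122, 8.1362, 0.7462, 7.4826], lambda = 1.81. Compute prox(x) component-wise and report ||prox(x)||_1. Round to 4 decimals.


Soft-thresholding with lambda = 1.81:
prox(-3.8122) = sign(-3.8122)*max(|-3.8122| - 1.81, 0) = -2.0022
prox(8.1362) = sign(8.1362)*max(|8.1362| - 1.81, 0) = 6.3262
prox(0.7462) = sign(0.7462)*max(|0.7462| - 1.81, 0) = 0.0
prox(7.4826) = sign(7.4826)*max(|7.4826| - 1.81, 0) = 5.6726
prox(x) = [-2.0022, 6.3262, 0.0, 5.6726]
||prox(x)||_1 = 2.0022 + 6.3262 + 0.0 + 5.6726 = 14.001


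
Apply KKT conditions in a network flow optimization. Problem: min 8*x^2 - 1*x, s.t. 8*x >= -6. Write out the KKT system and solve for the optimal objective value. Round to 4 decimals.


Step 1: Try lambda = 0 (constraint inactive).
Stationarity: 2*8*x - 1 = 0
x* = 1/(2*8) = 0.0625
Check constraint: 8*0.0625 = 0.5 >= -6 -- satisfied.
Step 2: Compute optimal value.
f(x*) = 8*0.0625^2 - 1*0.0625 = -0.0313


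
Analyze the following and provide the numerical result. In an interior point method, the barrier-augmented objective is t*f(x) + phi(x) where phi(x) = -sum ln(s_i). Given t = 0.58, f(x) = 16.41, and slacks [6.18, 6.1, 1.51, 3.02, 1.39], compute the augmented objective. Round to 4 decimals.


Step 1: Compute log-barrier.
ln values: [1.8213, 1.8083, 0.4121, 1.1053, 0.3293]
phi = -(1.8213 + 1.8083 + 0.4121 + 1.1053 + 0.3293) = -5.4763
Step 2: Compute augmented objective.
t*f(x) = 0.58*16.41 = 9.5178
Total = 9.5178 - 5.4763 = 4.0415


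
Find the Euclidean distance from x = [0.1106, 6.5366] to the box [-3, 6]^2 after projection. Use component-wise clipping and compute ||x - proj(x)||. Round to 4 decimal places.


Project each component onto [-3, 6].
clip(0.1106) = 0.1106, clip(6.5366) = 6.0
Projection = [0.1106, 6.0]
Squared diffs: [0.0, 0.2879]
Distance = sqrt(0.2879) = 0.5366


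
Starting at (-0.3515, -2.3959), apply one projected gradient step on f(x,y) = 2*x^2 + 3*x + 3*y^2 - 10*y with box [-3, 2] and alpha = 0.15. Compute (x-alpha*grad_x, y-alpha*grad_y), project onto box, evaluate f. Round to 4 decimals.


Step 1: Compute gradient at (-0.3515, -2.3959).
grad_x = 2*2*-0.3515 + 3 = 1.594
grad_y = 2*3*-2.3959 - 10 = -24.3754
Step 2: Gradient step.
x_raw = -0.3515 - 0.15*1.594 = -0.5906
y_raw = -2.3959 - 0.15*-24.3754 = 1.2604
Step 3: Project onto [-3, 2].
x_proj = clip(-0.5906) = -0.5906
y_proj = clip(1.2604) = 1.2604
Step 4: Evaluate f.
f(-0.5906, 1.2604) = -8.9124


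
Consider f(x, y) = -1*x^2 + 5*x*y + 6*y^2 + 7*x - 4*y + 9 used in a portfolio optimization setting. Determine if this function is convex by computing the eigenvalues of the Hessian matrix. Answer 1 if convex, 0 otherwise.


The Hessian of f(x,y) = -1*x^2 + 5*x*y + 6*y^2 + 7*x - 4*y + 9 is:
H = [[-2, 5], [5, 12]]
Trace = -2 + 12 = 10
Determinant = -2*12 - (5)^2 = -49
Discriminant = (10)^2 - 4*-49 = 296.0
Eigenvalues: lambda_1 = -3.6023, lambda_2 = 13.6023
The function is not convex.

0


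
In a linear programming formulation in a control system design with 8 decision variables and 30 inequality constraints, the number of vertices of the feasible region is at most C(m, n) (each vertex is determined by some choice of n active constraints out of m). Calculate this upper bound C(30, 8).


Each vertex corresponds to some choice of n active constraints out of m, so the number of vertices is at most C(m, n) = m! / (n!(m-n)!).
m = 30, n = 8
Numerator: 30 * 29 * 28 * 27 * 26 * 25 * 24 * 23
Denominator: 8! = 40320
C(30, 8) = 5852925


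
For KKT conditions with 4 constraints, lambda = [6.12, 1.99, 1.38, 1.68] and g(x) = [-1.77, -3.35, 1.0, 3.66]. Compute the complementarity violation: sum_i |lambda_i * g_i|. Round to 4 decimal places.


KKT complementary slackness check:
lambda_1 * g_1 = 6.12 * -1.77 = -10.8324
lambda_2 * g_2 = 1.99 * -3.35 = -6.6665
lambda_3 * g_3 = 1.38 * 1.0 = 1.38
lambda_4 * g_4 = 1.68 * 3.66 = 6.1488
Total violation = 10.8324 + 6.6665 + 1.38 + 6.1488 = 25.0277


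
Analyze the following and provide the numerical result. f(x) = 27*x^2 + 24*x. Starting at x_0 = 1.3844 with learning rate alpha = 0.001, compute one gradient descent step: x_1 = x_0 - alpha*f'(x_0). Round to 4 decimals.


We compute the gradient at x_0 and apply the update.
f'(x) = 54*x + 24
f'(1.3844) = 54*1.3844 + 24 = 98.7576
x_1 = 1.3844 - 0.001*98.7576 = 1.2856


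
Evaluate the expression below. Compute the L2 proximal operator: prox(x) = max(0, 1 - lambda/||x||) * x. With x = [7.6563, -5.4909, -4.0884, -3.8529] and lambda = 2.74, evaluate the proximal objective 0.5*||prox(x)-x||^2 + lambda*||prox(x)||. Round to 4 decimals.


Step 1: Compute ||x||.
||x|| = 10.9694
Step 2: Compute scaling factor.
scale = max(0, 1 - 2.74/10.9694) = 0.7502
Step 3: prox(x) = [5.7439, -4.1194, -3.0672, -2.8905]
||prox(x)|| = 8.2294
Step 4: Proximal objective.
0.5*||prox-x||^2 = 3.7538
lambda*||prox|| = 22.5486
Total = 26.3025


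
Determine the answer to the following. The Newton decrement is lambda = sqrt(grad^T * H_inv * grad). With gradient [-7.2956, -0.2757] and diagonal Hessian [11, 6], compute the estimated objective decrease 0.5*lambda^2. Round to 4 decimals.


Step 1: H is diagonal, so H^(-1) * g = [-0.6632, -0.046].
Step 2: g^T H^(-1) g = sum_i g_i^2 / H_ii
  = (-7.2956)^2/11 + (-0.2757)^2/6
  = 4.8387 + 0.0127 = 4.8514
Step 3: Objective decrease = 0.5 * g^T H^(-1) g = 2.4257


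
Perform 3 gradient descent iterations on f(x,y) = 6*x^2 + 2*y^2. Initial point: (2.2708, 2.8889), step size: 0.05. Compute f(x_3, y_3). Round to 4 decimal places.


Gradient descent on f(x,y) = 6*x^2 + 2*y^2.
Starting point: (2.2708, 2.8889), alpha = 0.05
Step 1: grad_x = 2*6*2.2708 = 27.2496, grad_y = 2*2*2.8889 = 11.5556
  x_1 = 2.2708 - 0.05*27.2496 = 0.9083
  y_1 = 2.8889 - 0.05*11.5556 = 2.3111
Step 2: grad_x = 2*6*0.9083 = 10.8998, grad_y = 2*2*2.3111 = 9.2445
  x_2 = 0.9083 - 0.05*10.8998 = 0.3633
  y_2 = 2.3111 - 0.05*9.2445 = 1.8489
Step 3: grad_x = 2*6*0.3633 = 4.3599, grad_y = 2*2*1.8489 = 7.3956
  x_3 = 0.3633 - 0.05*4.3599 = 0.1453
  y_3 = 1.8489 - 0.05*7.3956 = 1.4791
f(0.1453, 1.4791) = 6*0.1453^2 + 2*1.4791^2 = 4.5023


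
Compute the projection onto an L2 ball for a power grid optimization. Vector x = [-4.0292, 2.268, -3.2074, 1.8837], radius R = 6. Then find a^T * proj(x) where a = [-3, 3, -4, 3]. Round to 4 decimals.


Step 1: Compute ||x|| (intermediates to 6 decimals).
||x|| = sqrt((-4.0292)^2 + 2.268^2 + (-3.2074)^2 + 1.8837^2) = 5.93414
Step 2: Project.
Since ||x|| <= R, proj = x (no scaling needed).
proj(x) = [-4.0292, 2.268, -3.2074, 1.8837]
Step 3: Dot product.
a^T * proj(x) = -3*(-4.0292) + 3*2.268 - 4*(-3.2074) + 3*1.8837 = 37.3723


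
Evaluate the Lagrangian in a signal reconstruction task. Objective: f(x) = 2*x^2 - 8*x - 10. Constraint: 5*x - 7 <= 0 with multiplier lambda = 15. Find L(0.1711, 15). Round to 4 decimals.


Step 1: Evaluate f(x).
f(0.1711) = 2*0.1711^2 - 8*0.1711 - 10 = -11.3102
Step 2: Evaluate g(x).
g(0.1711) = 5*0.1711 - 7 = -6.1445
Step 3: Compute Lagrangian.
L = -11.3102 + 15*-6.1445 = -103.4777


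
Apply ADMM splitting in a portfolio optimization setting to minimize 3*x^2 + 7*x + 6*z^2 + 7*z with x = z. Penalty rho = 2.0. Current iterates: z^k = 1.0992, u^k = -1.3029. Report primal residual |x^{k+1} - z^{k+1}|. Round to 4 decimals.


ADMM iteration with rho = 2.0, z^k = 1.0992, u^k = -1.3029
Step 1: x-update.
Minimize 3*x^2 + 7*x + (2.0/2)*(x - 1.0992 - 1.3029)^2
FOC: (2*3 + 2.0)*x = -7 + 2.0*(1.0992 + 1.3029)
x^{k+1} = -0.2745
Step 2: z-update.
Minimize 6*z^2 + 7*z + (2.0/2)*(-0.2745 - z - 1.3029)^2
FOC: (2*6 + 2.0)*z = -7 + 2.0*(-0.2745 - 1.3029)
z^{k+1} = -0.7253
Step 3: u-update.
u^{k+1} = -1.3029 - 0.2745 + 0.7253 = -0.852
Step 4: Primal residual = |-0.2745 + 0.7253| = 0.4509


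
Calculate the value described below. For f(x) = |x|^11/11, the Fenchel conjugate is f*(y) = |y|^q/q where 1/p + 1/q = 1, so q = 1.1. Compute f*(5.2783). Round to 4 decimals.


The conjugate exponent q satisfies 1/p + 1/q = 1.
p = 11, so q = 11/(11 - 1) = 1.1
|y|^q = 5.2783^1.1 = 6.2337
f*(5.2783) = 6.2337 / 1.1 = 5.667


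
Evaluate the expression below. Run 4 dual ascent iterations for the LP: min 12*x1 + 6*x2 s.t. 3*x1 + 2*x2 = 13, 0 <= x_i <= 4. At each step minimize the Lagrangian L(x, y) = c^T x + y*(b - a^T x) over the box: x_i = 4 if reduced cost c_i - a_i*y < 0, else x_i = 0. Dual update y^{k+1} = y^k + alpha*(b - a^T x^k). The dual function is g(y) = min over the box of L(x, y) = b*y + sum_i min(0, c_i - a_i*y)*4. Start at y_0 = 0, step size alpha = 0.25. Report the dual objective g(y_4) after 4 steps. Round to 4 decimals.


Dual ascent for LP: min 12*x1 + 6*x2, 3*x1 + 2*x2 = 13, 0 <= x_i <= 4
Step 1: y^k = 0.0, reduced costs: (12.0, 6.0)
  x^k = (0.0, 0.0), subgradient = b - a^T x = 13.0
  y^{k+1} = 0.0 + 0.25*13.0 = 3.25
Step 2: y^k = 3.25, reduced costs: (2.25, -0.5)
  x^k = (0.0, 4.0), subgradient = b - a^T x = 5.0
  y^{k+1} = 3.25 + 0.25*5.0 = 4.5
Step 3: y^k = 4.5, reduced costs: (-1.5, -3.0)
  x^k = (4.0, 4.0), subgradient = b - a^T x = -7.0
  y^{k+1} = 4.5 + 0.25*-7.0 = 2.75
Step 4: y^k = 2.75, reduced costs: (3.75, 0.5)
  x^k = (0.0, 0.0), subgradient = b - a^T x = 13.0
  y^{k+1} = 2.75 + 0.25*13.0 = 6.0
Dual objective at y_4 = 6.0: reduced costs (-6.0, -6.0), box minimizer x = (4.0, 4.0)
g(y_4) = b*y + (c1 - a1*y)*x1 + (c2 - a2*y)*x2 = 13*6.0 + (-6.0)*4.0 + (-6.0)*4.0 = 78.0 - 24.0 - 24.0 = 30.0


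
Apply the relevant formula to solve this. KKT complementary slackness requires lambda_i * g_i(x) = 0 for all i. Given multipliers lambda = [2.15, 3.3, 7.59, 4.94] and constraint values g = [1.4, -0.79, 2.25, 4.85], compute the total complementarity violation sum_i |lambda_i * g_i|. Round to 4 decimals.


KKT complementary slackness check:
lambda_1 * g_1 = 2.15 * 1.4 = 3.01
lambda_2 * g_2 = 3.3 * -0.79 = -2.607
lambda_3 * g_3 = 7.59 * 2.25 = 17.0775
lambda_4 * g_4 = 4.94 * 4.85 = 23.959
Total violation = 3.01 + 2.607 + 17.0775 + 23.959 = 46.6535


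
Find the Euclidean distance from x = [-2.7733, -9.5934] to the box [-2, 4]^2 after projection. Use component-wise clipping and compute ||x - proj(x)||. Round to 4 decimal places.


Project each component onto [-2, 4].
clip(-2.7733) = -2.0, clip(-9.5934) = -2.0
Projection = [-2.0, -2.0]
Squared diffs: [0.598, 57.6597]
Distance = sqrt(58.2577) = 7.6327


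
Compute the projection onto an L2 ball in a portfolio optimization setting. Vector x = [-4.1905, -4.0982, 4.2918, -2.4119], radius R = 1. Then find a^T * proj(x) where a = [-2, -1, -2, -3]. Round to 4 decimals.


Step 1: Compute ||x|| (intermediates to 6 decimals).
||x|| = sqrt((-4.1905)^2 + (-4.0982)^2 + 4.2918^2 + (-2.4119)^2) = 7.654563
Step 2: Project.
Since ||x|| > R, scale = R/||x|| = 1/7.654563 = 0.130641, proj(x) = scale * x
proj(x) = [-0.547451, -0.535393, 0.560685, -0.315093]
Step 3: Dot product.
a^T * proj(x) = -2*(-0.547451) - 1*(-0.535393) - 2*0.560685 - 3*(-0.315093) = 1.4542


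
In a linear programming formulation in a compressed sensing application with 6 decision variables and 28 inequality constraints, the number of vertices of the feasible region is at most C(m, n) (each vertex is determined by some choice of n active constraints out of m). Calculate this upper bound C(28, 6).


Each vertex corresponds to some choice of n active constraints out of m, so the number of vertices is at most C(m, n) = m! / (n!(m-n)!).
m = 28, n = 6
Numerator: 28 * 27 * 26 * 25 * 24 * 23
Denominator: 6! = 720
C(28, 6) = 376740


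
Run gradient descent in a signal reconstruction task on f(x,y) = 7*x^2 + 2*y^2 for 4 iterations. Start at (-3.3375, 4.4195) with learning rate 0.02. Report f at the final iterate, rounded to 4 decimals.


Gradient descent on f(x,y) = 7*x^2 + 2*y^2.
Starting point: (-3.3375, 4.4195), alpha = 0.02
Step 1: grad_x = 2*7*-3.3375 = -46.725, grad_y = 2*2*4.4195 = 17.678
  x_1 = -3.3375 - 0.02*-46.725 = -2.403
  y_1 = 4.4195 - 0.02*17.678 = 4.0659
Step 2: grad_x = 2*7*-2.403 = -33.642, grad_y = 2*2*4.0659 = 16.2638
  x_2 = -2.403 - 0.02*-33.642 = -1.7302
  y_2 = 4.0659 - 0.02*16.2638 = 3.7407
Step 3: grad_x = 2*7*-1.7302 = -24.2222, grad_y = 2*2*3.7407 = 14.9627
  x_3 = -1.7302 - 0.02*-24.2222 = -1.2457
  y_3 = 3.7407 - 0.02*14.9627 = 3.4414
Step 4: grad_x = 2*7*-1.2457 = -17.44, grad_y = 2*2*3.4414 = 13.7656
  x_4 = -1.2457 - 0.02*-17.44 = -0.8969
  y_4 = 3.4414 - 0.02*13.7656 = 3.1661
f(-0.8969, 3.1661) = 7*(-0.8969)^2 + 2*3.1661^2 = 25.6796


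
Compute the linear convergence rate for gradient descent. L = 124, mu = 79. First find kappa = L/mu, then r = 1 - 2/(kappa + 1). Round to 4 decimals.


Step 1: Compute the condition number.
kappa = L/mu = 124/79 = 1.5696
Step 2: Compute the convergence rate.
r = 1 - 2/(kappa + 1) = 1 - 2*mu/(L + mu) = (L - mu)/(L + mu) = 45/203 = 0.2217


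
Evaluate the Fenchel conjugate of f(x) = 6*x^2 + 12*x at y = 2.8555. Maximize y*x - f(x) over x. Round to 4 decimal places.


f*(y) = sup_x {y*x - a*x^2 - b*x} = sup_x {(y-b)*x - a*x^2}
FOC: (y - b) - 2a*x = 0 => x* = (y - b)/(2a)
x* = (2.8555 - 12)/(2*6) = -0.762
f*(2.8555) = (y-b)^2/(4a) = (2.8555 - 12)^2/(4*6)
= 83.6219/24 = 3.4842


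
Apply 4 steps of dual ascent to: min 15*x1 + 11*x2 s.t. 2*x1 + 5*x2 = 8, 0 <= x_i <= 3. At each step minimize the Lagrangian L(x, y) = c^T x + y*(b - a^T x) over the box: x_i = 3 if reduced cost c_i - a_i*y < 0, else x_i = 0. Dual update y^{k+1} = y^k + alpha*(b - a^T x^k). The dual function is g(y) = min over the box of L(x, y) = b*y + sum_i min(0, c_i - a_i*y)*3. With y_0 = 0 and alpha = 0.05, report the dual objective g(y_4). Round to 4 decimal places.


Dual ascent for LP: min 15*x1 + 11*x2, 2*x1 + 5*x2 = 8, 0 <= x_i <= 3
Step 1: y^k = 0.0, reduced costs: (15.0, 11.0)
  x^k = (0.0, 0.0), subgradient = b - a^T x = 8.0
  y^{k+1} = 0.0 + 0.05*8.0 = 0.4
Step 2: y^k = 0.4, reduced costs: (14.2, 9.0)
  x^k = (0.0, 0.0), subgradient = b - a^T x = 8.0
  y^{k+1} = 0.4 + 0.05*8.0 = 0.8
Step 3: y^k = 0.8, reduced costs: (13.4, 7.0)
  x^k = (0.0, 0.0), subgradient = b - a^T x = 8.0
  y^{k+1} = 0.8 + 0.05*8.0 = 1.2
Step 4: y^k = 1.2, reduced costs: (12.6, 5.0)
  x^k = (0.0, 0.0), subgradient = b - a^T x = 8.0
  y^{k+1} = 1.2 + 0.05*8.0 = 1.6
Dual objective at y_4 = 1.6: reduced costs (11.8, 3.0), box minimizer x = (0.0, 0.0)
g(y_4) = b*y + (c1 - a1*y)*x1 + (c2 - a2*y)*x2 = 8*1.6 + 11.8*0.0 + 3.0*0.0 = 12.8 + 0.0 + 0.0 = 12.8


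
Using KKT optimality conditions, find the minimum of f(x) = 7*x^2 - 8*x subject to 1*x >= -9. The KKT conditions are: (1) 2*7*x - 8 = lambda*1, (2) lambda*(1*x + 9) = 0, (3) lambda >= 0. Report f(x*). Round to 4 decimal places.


Step 1: Try lambda = 0 (constraint inactive).
Stationarity: 2*7*x - 8 = 0
x* = 8/(2*7) = 4/7 = 0.5714 (rounded; the exact value 4/7 is used below)
Check constraint: 1*0.5714 = 0.5714 >= -9 -- satisfied.
Step 2: Compute optimal value.
f(x*) = 7*(4/7)^2 - 8*(4/7) = -2.2857


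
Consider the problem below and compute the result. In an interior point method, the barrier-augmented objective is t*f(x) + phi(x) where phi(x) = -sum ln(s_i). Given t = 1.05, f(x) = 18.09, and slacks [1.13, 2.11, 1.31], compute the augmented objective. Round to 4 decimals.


Step 1: Compute log-barrier.
ln values: [0.1222, 0.7467, 0.27]
phi = -(0.1222 + 0.7467 + 0.27) = -1.1389
Step 2: Compute augmented objective.
t*f(x) = 1.05*18.09 = 18.9945
Total = 18.9945 - 1.1389 = 17.8556


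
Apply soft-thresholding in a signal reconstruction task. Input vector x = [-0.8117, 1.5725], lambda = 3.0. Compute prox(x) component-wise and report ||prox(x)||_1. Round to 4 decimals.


Soft-thresholding with lambda = 3.0:
prox(-0.8117) = sign(-0.8117)*max(|-0.8117| - 3.0, 0) = 0.0
prox(1.5725) = sign(1.5725)*max(|1.5725| - 3.0, 0) = 0.0
prox(x) = [0.0, 0.0]
||prox(x)||_1 = 0.0 + 0.0 = 0.0


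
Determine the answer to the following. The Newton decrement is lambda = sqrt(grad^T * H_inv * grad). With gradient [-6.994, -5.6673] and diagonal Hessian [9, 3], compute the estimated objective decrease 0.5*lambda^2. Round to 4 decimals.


Step 1: H is diagonal, so H^(-1) * g = [-0.7771, -1.8891].
Step 2: g^T H^(-1) g = sum_i g_i^2 / H_ii
  = (-6.994)^2/9 + (-5.6673)^2/3
  = 5.4351 + 10.7061 = 16.1412
Step 3: Objective decrease = 0.5 * g^T H^(-1) g = 8.0706


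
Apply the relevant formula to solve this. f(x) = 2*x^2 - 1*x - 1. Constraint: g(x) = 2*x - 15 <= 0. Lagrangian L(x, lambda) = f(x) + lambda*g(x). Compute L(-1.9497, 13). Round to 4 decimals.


Step 1: Evaluate f(x).
f(-1.9497) = 2*(-1.9497)^2 - 1*(-1.9497) - 1 = 8.5524
Step 2: Evaluate g(x).
g(-1.9497) = 2*-1.9497 - 15 = -18.8994
Step 3: Compute Lagrangian.
L = 8.5524 + 13*-18.8994 = -237.1398


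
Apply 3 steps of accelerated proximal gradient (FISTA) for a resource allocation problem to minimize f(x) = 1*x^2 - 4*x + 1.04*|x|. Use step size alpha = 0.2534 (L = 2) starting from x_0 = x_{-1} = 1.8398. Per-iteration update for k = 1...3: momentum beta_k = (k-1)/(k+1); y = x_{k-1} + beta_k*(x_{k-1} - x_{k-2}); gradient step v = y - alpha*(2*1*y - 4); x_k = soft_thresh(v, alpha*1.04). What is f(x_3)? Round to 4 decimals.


FISTA on f(x) = 1*x^2 - 4*x + 1.04*|x|
L = 2, alpha = 0.2534
Iteration 1: beta = 0.0, y = 1.8398 + 0.0*(1.8398 - 1.8398) = 1.8398
  grad(y) = -0.3204, v = y - alpha*grad = 1.921
  prox(v) = soft_thresh(1.921, 0.2635) = 1.6575
Iteration 2: beta = 0.3333, y = 1.6575 + 0.3333*(1.6575 - 1.8398) = 1.5967
  grad(y) = -0.8067, v = y - alpha*grad = 1.8011
  prox(v) = soft_thresh(1.8011, 0.2635) = 1.5375
Iteration 3: beta = 0.5, y = 1.5375 + 0.5*(1.5375 - 1.6575) = 1.4776
  grad(y) = -1.0448, v = y - alpha*grad = 1.7423
  prox(v) = soft_thresh(1.7423, 0.2635) = 1.4788
f(x_3) = 1*1.4788^2 - 4*1.4788 + 1.04*|1.4788| = -2.1904


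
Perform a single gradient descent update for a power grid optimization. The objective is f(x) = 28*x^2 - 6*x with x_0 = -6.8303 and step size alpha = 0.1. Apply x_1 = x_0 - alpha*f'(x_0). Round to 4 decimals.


We compute the gradient at x_0 and apply the update.
f'(x) = 56*x - 6
f'(-6.8303) = 56*-6.8303 - 6 = -388.4968
x_1 = -6.8303 - 0.1*-388.4968 = 32.0194


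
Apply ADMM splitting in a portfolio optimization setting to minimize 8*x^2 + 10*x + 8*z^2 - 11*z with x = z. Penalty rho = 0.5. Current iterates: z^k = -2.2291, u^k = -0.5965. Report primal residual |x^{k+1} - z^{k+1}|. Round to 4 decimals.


ADMM iteration with rho = 0.5, z^k = -2.2291, u^k = -0.5965
Step 1: x-update.
Minimize 8*x^2 + 10*x + (0.5/2)*(x + 2.2291 - 0.5965)^2
FOC: (2*8 + 0.5)*x = -10 + 0.5*(-2.2291 + 0.5965)
x^{k+1} = -0.6555
Step 2: z-update.
Minimize 8*z^2 - 11*z + (0.5/2)*(-0.6555 - z - 0.5965)^2
FOC: (2*8 + 0.5)*z = 11 + 0.5*(-0.6555 - 0.5965)
z^{k+1} = 0.6287
Step 3: u-update.
u^{k+1} = -0.5965 - 0.6555 - 0.6287 = -1.8808
Step 4: Primal residual = |-0.6555 - 0.6287| = 1.2843


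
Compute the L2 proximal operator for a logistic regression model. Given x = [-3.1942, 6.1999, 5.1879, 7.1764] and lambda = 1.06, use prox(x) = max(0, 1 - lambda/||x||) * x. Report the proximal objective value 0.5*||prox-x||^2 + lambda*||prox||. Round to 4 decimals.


Step 1: Compute ||x||.
||x|| = 11.2719
Step 2: Compute scaling factor.
scale = max(0, 1 - 1.06/11.2719) = 0.906
Step 3: prox(x) = [-2.8938, 5.6169, 4.7, 6.5015]
||prox(x)|| = 10.2119
Step 4: Proximal objective.
0.5*||prox-x||^2 = 0.5618
lambda*||prox|| = 10.8246
Total = 11.3865


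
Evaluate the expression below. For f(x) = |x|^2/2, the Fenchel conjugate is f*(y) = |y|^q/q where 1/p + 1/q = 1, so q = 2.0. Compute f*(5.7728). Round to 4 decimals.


The conjugate exponent q satisfies 1/p + 1/q = 1.
p = 2, so q = 2/(2 - 1) = 2.0
|y|^q = 5.7728^2.0 = 33.3252
f*(5.7728) = 33.3252 / 2.0 = 16.6626


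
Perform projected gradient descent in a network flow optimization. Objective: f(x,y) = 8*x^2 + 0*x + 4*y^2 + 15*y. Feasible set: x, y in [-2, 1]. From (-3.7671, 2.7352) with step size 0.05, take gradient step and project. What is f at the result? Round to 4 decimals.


Step 1: Compute gradient at (-3.7671, 2.7352).
grad_x = 2*8*-3.7671 + 0 = -60.2736
grad_y = 2*4*2.7352 + 15 = 36.8816
Step 2: Gradient step.
x_raw = -3.7671 - 0.05*-60.2736 = -0.7534
y_raw = 2.7352 - 0.05*36.8816 = 0.8911
Step 3: Project onto [-2, 1].
x_proj = clip(-0.7534) = -0.7534
y_proj = clip(0.8911) = 0.8911
Step 4: Evaluate f.
f(-0.7534, 0.8911) = 21.0843


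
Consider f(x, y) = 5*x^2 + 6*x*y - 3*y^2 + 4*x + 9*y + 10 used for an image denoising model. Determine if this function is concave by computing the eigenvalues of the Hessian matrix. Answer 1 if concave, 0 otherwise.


The Hessian of f(x,y) = 5*x^2 + 6*x*y - 3*y^2 + 4*x + 9*y + 10 is:
H = [[10, 6], [6, -6]]
Trace = 10 - 6 = 4
Determinant = 10*-6 - (6)^2 = -96
Discriminant = (4)^2 - 4*-96 = 400.0
Eigenvalues: lambda_1 = -8.0, lambda_2 = 12.0
The function is not concave.

0


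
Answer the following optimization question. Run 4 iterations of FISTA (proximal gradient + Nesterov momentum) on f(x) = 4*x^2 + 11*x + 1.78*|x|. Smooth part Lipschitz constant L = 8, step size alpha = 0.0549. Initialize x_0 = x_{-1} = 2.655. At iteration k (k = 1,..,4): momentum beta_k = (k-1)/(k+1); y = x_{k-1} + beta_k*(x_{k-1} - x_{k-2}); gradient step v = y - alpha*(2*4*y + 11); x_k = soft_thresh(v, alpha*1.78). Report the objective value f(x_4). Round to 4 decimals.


FISTA on f(x) = 4*x^2 + 11*x + 1.78*|x|
L = 8, alpha = 0.0549
Iteration 1: beta = 0.0, y = 2.655 + 0.0*(2.655 - 2.655) = 2.655
  grad(y) = 32.24, v = y - alpha*grad = 0.885
  prox(v) = soft_thresh(0.885, 0.0977) = 0.7873
Iteration 2: beta = 0.3333, y = 0.7873 + 0.3333*(0.7873 - 2.655) = 0.1647
  grad(y) = 12.3179, v = y - alpha*grad = -0.5115
  prox(v) = soft_thresh(-0.5115, 0.0977) = -0.4138
Iteration 3: beta = 0.5, y = -0.4138 + 0.5*(-0.4138 - 0.7873) = -1.0143
  grad(y) = 2.8853, v = y - alpha*grad = -1.1727
  prox(v) = soft_thresh(-1.1727, 0.0977) = -1.075
Iteration 4: beta = 0.6, y = -1.075 + 0.6*(-1.075 + 0.4138) = -1.4718
  grad(y) = -0.7741, v = y - alpha*grad = -1.4293
  prox(v) = soft_thresh(-1.4293, 0.0977) = -1.3315
f(x_4) = 4*(-1.3315)^2 + 11*(-1.3315) + 1.78*|-1.3315| = -5.1848


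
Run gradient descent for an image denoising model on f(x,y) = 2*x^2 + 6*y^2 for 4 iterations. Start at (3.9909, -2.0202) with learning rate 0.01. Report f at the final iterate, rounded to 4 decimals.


Gradient descent on f(x,y) = 2*x^2 + 6*y^2.
Starting point: (3.9909, -2.0202), alpha = 0.01
Step 1: grad_x = 2*2*3.9909 = 15.9636, grad_y = 2*6*-2.0202 = -24.2424
  x_1 = 3.9909 - 0.01*15.9636 = 3.8313
  y_1 = -2.0202 - 0.01*-24.2424 = -1.7778
Step 2: grad_x = 2*2*3.8313 = 15.3251, grad_y = 2*6*-1.7778 = -21.3333
  x_2 = 3.8313 - 0.01*15.3251 = 3.678
  y_2 = -1.7778 - 0.01*-21.3333 = -1.5644
Step 3: grad_x = 2*2*3.678 = 14.7121, grad_y = 2*6*-1.5644 = -18.7733
  x_3 = 3.678 - 0.01*14.7121 = 3.5309
  y_3 = -1.5644 - 0.01*-18.7733 = -1.3767
Step 4: grad_x = 2*2*3.5309 = 14.1236, grad_y = 2*6*-1.3767 = -16.5205
  x_4 = 3.5309 - 0.01*14.1236 = 3.3897
  y_4 = -1.3767 - 0.01*-16.5205 = -1.2115
f(3.3897, -1.2115) = 2*3.3897^2 + 6*(-1.2115)^2 = 31.786


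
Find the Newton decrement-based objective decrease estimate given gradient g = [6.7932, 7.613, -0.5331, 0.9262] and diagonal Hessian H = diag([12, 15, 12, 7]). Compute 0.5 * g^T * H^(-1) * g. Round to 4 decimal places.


Step 1: H is diagonal, so H^(-1) * g = [0.5661, 0.5075, -0.0444, 0.1323].
Step 2: g^T H^(-1) g = sum_i g_i^2 / H_ii
  = (6.7932)^2/12 + (7.613)^2/15 + (-0.5331)^2/12 + (0.9262)^2/7
  = 3.8456 + 3.8639 + 0.0237 + 0.1225 = 7.8557
Step 3: Objective decrease = 0.5 * g^T H^(-1) g = 3.9279


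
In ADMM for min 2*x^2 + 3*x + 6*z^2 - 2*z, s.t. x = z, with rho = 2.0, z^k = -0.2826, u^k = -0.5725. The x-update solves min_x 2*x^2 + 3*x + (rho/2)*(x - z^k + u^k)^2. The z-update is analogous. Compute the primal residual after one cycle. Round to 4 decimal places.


ADMM iteration with rho = 2.0, z^k = -0.2826, u^k = -0.5725
Step 1: x-update.
Minimize 2*x^2 + 3*x + (2.0/2)*(x + 0.2826 - 0.5725)^2
FOC: (2*2 + 2.0)*x = -3 + 2.0*(-0.2826 + 0.5725)
x^{k+1} = -0.4034
Step 2: z-update.
Minimize 6*z^2 - 2*z + (2.0/2)*(-0.4034 - z - 0.5725)^2
FOC: (2*6 + 2.0)*z = 2 + 2.0*(-0.4034 - 0.5725)
z^{k+1} = 0.0034
Step 3: u-update.
u^{k+1} = -0.5725 - 0.4034 - 0.0034 = -0.9793
Step 4: Primal residual = |-0.4034 - 0.0034| = 0.4068


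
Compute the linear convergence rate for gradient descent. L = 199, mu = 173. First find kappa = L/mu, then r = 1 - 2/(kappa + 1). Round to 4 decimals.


Step 1: Compute the condition number.
kappa = L/mu = 199/173 = 1.1503
Step 2: Compute the convergence rate.
r = 1 - 2/(kappa + 1) = 1 - 2*mu/(L + mu) = (L - mu)/(L + mu) = 26/372 = 0.0699


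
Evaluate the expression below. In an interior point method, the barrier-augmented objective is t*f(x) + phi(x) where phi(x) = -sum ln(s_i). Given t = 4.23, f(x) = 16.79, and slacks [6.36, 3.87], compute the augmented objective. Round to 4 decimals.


Step 1: Compute log-barrier.
ln values: [1.85, 1.3533]
phi = -(1.85 + 1.3533) = -3.2033
Step 2: Compute augmented objective.
t*f(x) = 4.23*16.79 = 71.0217
Total = 71.0217 - 3.2033 = 67.8184


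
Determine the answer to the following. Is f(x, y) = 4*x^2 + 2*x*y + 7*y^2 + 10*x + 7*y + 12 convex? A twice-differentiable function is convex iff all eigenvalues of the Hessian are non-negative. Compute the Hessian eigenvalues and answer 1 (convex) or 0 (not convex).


The Hessian of f(x,y) = 4*x^2 + 2*x*y + 7*y^2 + 10*x + 7*y + 12 is:
H = [[8, 2], [2, 14]]
Trace = 8 + 14 = 22
Determinant = 8*14 - (2)^2 = 108
Discriminant = (22)^2 - 4*108 = 52.0
Eigenvalues: lambda_1 = 7.3944, lambda_2 = 14.6056
The function is convex.

1


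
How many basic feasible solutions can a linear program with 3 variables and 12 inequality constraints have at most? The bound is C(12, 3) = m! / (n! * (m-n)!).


Each vertex corresponds to some choice of n active constraints out of m, so the number of vertices is at most C(m, n) = m! / (n!(m-n)!).
m = 12, n = 3
Numerator: 12 * 11 * 10
Denominator: 3! = 6
C(12, 3) = 220


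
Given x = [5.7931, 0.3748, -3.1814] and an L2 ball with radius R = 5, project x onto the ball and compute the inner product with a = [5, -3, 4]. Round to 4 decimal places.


Step 1: Compute ||x|| (intermediates to 6 decimals).
||x|| = sqrt(5.7931^2 + 0.3748^2 + (-3.1814)^2) = 6.619803
Step 2: Project.
Since ||x|| > R, scale = R/||x|| = 5/6.619803 = 0.755309, proj(x) = scale * x
proj(x) = [4.375581, 0.28309, -2.40294]
Step 3: Dot product.
a^T * proj(x) = 5*4.375581 - 3*0.28309 + 4*(-2.40294) = 11.4169
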